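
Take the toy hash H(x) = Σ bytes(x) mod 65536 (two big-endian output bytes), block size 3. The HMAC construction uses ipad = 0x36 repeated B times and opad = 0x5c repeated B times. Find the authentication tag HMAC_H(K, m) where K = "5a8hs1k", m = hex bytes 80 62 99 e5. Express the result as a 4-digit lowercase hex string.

Key "5a8hs1k" = 35 61 38 68 73 31 6b is 7 bytes > B = 3, so hash it first: H(key) = 02 45, then zero-pad to 3 bytes: K' = 02 45 00.
K' ⊕ ipad = 34 73 36.  K' ⊕ opad = 5e 19 5c.
Inner input = (K'⊕ipad) ∥ m = 34 73 36 ∥ 80 62 99 e5.
Inner hash: sum = 52+115+54+128+98+153+229 = 829 → 03 3d.
Outer input = (K'⊕opad) ∥ inner = 5e 19 5c ∥ 03 3d.
Outer hash (tag): sum = 94+25+92+3+61 = 275 → 01 13.

0113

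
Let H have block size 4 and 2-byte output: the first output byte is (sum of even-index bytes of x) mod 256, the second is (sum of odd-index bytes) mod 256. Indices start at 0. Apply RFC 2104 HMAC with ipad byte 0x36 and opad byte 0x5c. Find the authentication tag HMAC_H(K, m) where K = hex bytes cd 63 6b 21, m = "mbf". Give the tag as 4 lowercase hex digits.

Key hex bytes cd 63 6b 21 is exactly B = 4 bytes: K' = cd 63 6b 21.
K' ⊕ ipad = fb 55 5d 17.  K' ⊕ opad = 91 3f 37 7d.
Inner input = (K'⊕ipad) ∥ m = fb 55 5d 17 ∥ 6d 62 66.
Inner hash: even-index sum = 555 mod 256 = 43; odd-index sum = 206 mod 256 = 206 → 2b ce.
Outer input = (K'⊕opad) ∥ inner = 91 3f 37 7d ∥ 2b ce.
Outer hash (tag): even-index sum = 243 mod 256 = 243; odd-index sum = 394 mod 256 = 138 → f3 8a.

f38a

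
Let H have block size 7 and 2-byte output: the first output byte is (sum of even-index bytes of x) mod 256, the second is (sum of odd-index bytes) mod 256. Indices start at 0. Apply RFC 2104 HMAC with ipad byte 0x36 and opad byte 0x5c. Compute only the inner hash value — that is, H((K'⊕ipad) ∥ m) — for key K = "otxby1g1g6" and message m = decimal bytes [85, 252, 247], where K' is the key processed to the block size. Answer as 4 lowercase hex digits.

b610

Key "otxby1g1g6" = 6f 74 78 62 79 31 67 31 67 36 is 10 bytes > B = 7, so hash it first: H(key) = 2e 6e, then zero-pad to 7 bytes: K' = 2e 6e 00 00 00 00 00.
K' ⊕ ipad = 18 58 36 36 36 36 36.
Inner input = 18 58 36 36 36 36 36 ∥ 55 fc f7.
Inner hash: even-index sum = 438 mod 256 = 182; odd-index sum = 528 mod 256 = 16 → b6 10.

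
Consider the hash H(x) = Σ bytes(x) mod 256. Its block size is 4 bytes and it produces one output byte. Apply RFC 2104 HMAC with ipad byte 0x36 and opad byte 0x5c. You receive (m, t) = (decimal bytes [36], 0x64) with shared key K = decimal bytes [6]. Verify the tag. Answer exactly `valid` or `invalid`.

valid

Key decimal bytes [6] = 06 is 1 byte ≤ B = 4; zero-pad to 4 bytes: K' = 06 00 00 00.
K' ⊕ ipad = 30 36 36 36; K' ⊕ opad = 5a 5c 5c 5c.
Inner hash: sum = 48+54+54+54+36 = 246 → f6.
Outer hash (recomputed tag): sum = 90+92+92+92+246 = 612; mod 256 = 100 → 64.
Recomputed tag = 64; claimed = 64 → match.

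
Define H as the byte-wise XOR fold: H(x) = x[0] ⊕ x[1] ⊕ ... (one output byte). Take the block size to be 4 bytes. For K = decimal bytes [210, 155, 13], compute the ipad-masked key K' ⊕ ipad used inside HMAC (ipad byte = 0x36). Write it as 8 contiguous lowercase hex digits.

Key decimal bytes [210, 155, 13] = d2 9b 0d is 3 bytes ≤ B = 4; zero-pad to 4 bytes: K' = d2 9b 0d 00.
XOR each byte with 0x36: d2⊕36=e4, 9b⊕36=ad, 0d⊕36=3b, 00⊕36=36.

e4ad3b36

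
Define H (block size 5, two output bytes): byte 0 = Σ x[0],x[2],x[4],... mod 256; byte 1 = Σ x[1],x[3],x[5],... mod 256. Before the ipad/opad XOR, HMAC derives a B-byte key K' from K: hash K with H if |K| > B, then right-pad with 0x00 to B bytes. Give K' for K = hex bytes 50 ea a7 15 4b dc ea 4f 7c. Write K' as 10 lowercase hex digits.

|K| = 9 > B = 5, so first hash the key.
H(K): even-index sum = 680 mod 256 = 168; odd-index sum = 554 mod 256 = 42 → a8 2a.
Zero-pad H(K) = a8 2a to 5 bytes: K' = a8 2a 00 00 00.

a82a000000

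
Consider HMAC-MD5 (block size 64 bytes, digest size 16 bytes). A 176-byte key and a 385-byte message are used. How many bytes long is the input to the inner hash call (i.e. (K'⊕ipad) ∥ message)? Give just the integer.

Key is 176 > 64 bytes, so it is hashed to 16 bytes then zero-padded to 64: |K'| = 64.
Inner input = (K'⊕ipad) ∥ m → 64 + 385 = 449 bytes.

449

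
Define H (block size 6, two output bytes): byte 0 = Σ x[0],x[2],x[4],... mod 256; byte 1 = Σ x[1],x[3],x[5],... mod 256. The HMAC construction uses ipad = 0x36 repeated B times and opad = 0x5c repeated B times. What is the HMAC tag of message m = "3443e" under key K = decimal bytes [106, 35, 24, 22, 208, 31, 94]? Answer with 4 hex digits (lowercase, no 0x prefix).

Key decimal bytes [106, 35, 24, 22, 208, 31, 94] = 6a 23 18 16 d0 1f 5e is 7 bytes > B = 6, so hash it first: H(key) = b0 58, then zero-pad to 6 bytes: K' = b0 58 00 00 00 00.
K' ⊕ ipad = 86 6e 36 36 36 36.  K' ⊕ opad = ec 04 5c 5c 5c 5c.
Inner input = (K'⊕ipad) ∥ m = 86 6e 36 36 36 36 ∥ 33 34 34 33 65.
Inner hash: even-index sum = 446 mod 256 = 190; odd-index sum = 321 mod 256 = 65 → be 41.
Outer input = (K'⊕opad) ∥ inner = ec 04 5c 5c 5c 5c ∥ be 41.
Outer hash (tag): even-index sum = 610 mod 256 = 98; odd-index sum = 253 mod 256 = 253 → 62 fd.

62fd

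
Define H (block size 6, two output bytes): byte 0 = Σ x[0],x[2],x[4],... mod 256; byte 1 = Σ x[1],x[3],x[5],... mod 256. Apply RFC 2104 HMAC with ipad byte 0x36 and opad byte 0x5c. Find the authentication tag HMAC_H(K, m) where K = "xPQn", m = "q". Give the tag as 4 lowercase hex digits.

Key "xPQn" = 78 50 51 6e is 4 bytes ≤ B = 6; zero-pad to 6 bytes: K' = 78 50 51 6e 00 00.
K' ⊕ ipad = 4e 66 67 58 36 36.  K' ⊕ opad = 24 0c 0d 32 5c 5c.
Inner input = (K'⊕ipad) ∥ m = 4e 66 67 58 36 36 ∥ 71.
Inner hash: even-index sum = 348 mod 256 = 92; odd-index sum = 244 mod 256 = 244 → 5c f4.
Outer input = (K'⊕opad) ∥ inner = 24 0c 0d 32 5c 5c ∥ 5c f4.
Outer hash (tag): even-index sum = 233 mod 256 = 233; odd-index sum = 398 mod 256 = 142 → e9 8e.

e98e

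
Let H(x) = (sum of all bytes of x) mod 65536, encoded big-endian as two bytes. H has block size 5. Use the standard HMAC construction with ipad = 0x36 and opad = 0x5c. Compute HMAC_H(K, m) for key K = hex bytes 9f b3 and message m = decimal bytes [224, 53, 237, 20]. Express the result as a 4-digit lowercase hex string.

03af

Key hex bytes 9f b3 is 2 bytes ≤ B = 5; zero-pad to 5 bytes: K' = 9f b3 00 00 00.
K' ⊕ ipad = a9 85 36 36 36.  K' ⊕ opad = c3 ef 5c 5c 5c.
Inner input = (K'⊕ipad) ∥ m = a9 85 36 36 36 ∥ e0 35 ed 14.
Inner hash: sum = 169+133+54+54+54+224+53+237+20 = 998 → 03 e6.
Outer input = (K'⊕opad) ∥ inner = c3 ef 5c 5c 5c ∥ 03 e6.
Outer hash (tag): sum = 195+239+92+92+92+3+230 = 943 → 03 af.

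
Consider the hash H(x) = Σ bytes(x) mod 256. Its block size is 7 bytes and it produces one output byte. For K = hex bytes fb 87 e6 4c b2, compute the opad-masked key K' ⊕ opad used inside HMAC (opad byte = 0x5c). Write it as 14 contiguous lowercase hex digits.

a7dbba10ee5c5c

Key hex bytes fb 87 e6 4c b2 is 5 bytes ≤ B = 7; zero-pad to 7 bytes: K' = fb 87 e6 4c b2 00 00.
XOR each byte with 0x5c: fb⊕5c=a7, 87⊕5c=db, e6⊕5c=ba, 4c⊕5c=10, b2⊕5c=ee, 00⊕5c=5c, 00⊕5c=5c.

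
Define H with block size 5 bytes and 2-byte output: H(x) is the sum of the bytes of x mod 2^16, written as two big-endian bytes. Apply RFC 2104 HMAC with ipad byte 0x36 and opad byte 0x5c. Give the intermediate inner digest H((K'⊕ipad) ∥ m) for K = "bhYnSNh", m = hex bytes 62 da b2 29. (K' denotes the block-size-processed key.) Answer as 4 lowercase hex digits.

Key "bhYnSNh" = 62 68 59 6e 53 4e 68 is 7 bytes > B = 5, so hash it first: H(key) = 02 9a, then zero-pad to 5 bytes: K' = 02 9a 00 00 00.
K' ⊕ ipad = 34 ac 36 36 36.
Inner input = 34 ac 36 36 36 ∥ 62 da b2 29.
Inner hash: sum = 52+172+54+54+54+98+218+178+41 = 921 → 03 99.

0399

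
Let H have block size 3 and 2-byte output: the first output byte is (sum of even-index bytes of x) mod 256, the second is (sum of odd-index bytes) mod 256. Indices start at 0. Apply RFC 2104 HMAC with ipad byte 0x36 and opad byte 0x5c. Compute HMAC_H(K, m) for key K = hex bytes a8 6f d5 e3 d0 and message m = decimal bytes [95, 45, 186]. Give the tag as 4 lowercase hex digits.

Key hex bytes a8 6f d5 e3 d0 is 5 bytes > B = 3, so hash it first: H(key) = 4d 52, then zero-pad to 3 bytes: K' = 4d 52 00.
K' ⊕ ipad = 7b 64 36.  K' ⊕ opad = 11 0e 5c.
Inner input = (K'⊕ipad) ∥ m = 7b 64 36 ∥ 5f 2d ba.
Inner hash: even-index sum = 222 mod 256 = 222; odd-index sum = 381 mod 256 = 125 → de 7d.
Outer input = (K'⊕opad) ∥ inner = 11 0e 5c ∥ de 7d.
Outer hash (tag): even-index sum = 234 mod 256 = 234; odd-index sum = 236 mod 256 = 236 → ea ec.

eaec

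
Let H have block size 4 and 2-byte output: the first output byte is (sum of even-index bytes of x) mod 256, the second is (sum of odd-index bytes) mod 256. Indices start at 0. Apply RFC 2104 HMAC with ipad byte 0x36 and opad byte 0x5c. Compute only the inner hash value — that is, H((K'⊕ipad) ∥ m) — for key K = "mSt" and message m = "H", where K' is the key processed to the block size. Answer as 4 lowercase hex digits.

e59b

Key "mSt" = 6d 53 74 is 3 bytes ≤ B = 4; zero-pad to 4 bytes: K' = 6d 53 74 00.
K' ⊕ ipad = 5b 65 42 36.
Inner input = 5b 65 42 36 ∥ 48.
Inner hash: even-index sum = 229 mod 256 = 229; odd-index sum = 155 mod 256 = 155 → e5 9b.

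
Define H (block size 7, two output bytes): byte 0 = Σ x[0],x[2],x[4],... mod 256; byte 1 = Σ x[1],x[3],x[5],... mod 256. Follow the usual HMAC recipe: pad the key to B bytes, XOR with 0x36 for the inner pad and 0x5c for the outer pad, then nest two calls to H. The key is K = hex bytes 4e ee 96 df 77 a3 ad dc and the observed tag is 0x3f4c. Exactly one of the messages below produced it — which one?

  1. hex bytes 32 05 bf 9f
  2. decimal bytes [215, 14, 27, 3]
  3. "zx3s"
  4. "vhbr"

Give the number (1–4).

1

Key hex bytes 4e ee 96 df 77 a3 ad dc is 8 bytes > B = 7, so hash it first: H(key) = 08 4c, then zero-pad to 7 bytes: K' = 08 4c 00 00 00 00 00.
K' ⊕ ipad = 3e 7a 36 36 36 36 36; K' ⊕ opad = 54 10 5c 5c 5c 5c 5c.
m1: inner = H(3e 7a 36 36 36 36 36 32 05 bf 9f) = 84 d7; tag = H(54 10 5c 5c 5c 5c 5c 84 d7) = 3f4c ← matches
m2: inner = H(3e 7a 36 36 36 36 36 d7 0e 1b 03) = f1 d8; tag = H(54 10 5c 5c 5c 5c 5c f1 d8) = 40b9
m3: inner = H(3e 7a 36 36 36 36 36 7a 78 33 73) = cb 93; tag = H(54 10 5c 5c 5c 5c 5c cb 93) = fb93
m4: inner = H(3e 7a 36 36 36 36 36 76 68 62 72) = ba be; tag = H(54 10 5c 5c 5c 5c 5c ba be) = 2682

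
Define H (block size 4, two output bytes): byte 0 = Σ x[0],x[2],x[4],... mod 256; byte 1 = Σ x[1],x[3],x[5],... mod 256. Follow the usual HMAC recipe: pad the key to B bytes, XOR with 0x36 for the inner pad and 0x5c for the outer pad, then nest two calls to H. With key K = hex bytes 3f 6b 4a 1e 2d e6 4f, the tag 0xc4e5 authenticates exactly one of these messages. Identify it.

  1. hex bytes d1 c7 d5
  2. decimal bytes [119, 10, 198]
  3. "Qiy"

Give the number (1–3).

1

Key hex bytes 3f 6b 4a 1e 2d e6 4f is 7 bytes > B = 4, so hash it first: H(key) = 05 6f, then zero-pad to 4 bytes: K' = 05 6f 00 00.
K' ⊕ ipad = 33 59 36 36; K' ⊕ opad = 59 33 5c 5c.
m1: inner = H(33 59 36 36 d1 c7 d5) = 0f 56; tag = H(59 33 5c 5c 0f 56) = c4e5 ← matches
m2: inner = H(33 59 36 36 77 0a c6) = a6 99; tag = H(59 33 5c 5c a6 99) = 5b28
m3: inner = H(33 59 36 36 51 69 79) = 33 f8; tag = H(59 33 5c 5c 33 f8) = e887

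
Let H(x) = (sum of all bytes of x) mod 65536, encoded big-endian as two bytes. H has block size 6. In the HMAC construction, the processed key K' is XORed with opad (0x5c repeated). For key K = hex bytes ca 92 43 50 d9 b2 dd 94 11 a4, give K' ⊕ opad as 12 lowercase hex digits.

Key hex bytes ca 92 43 50 d9 b2 dd 94 11 a4 is 10 bytes > B = 6, so hash it first: H(key) = 05 a0, then zero-pad to 6 bytes: K' = 05 a0 00 00 00 00.
XOR each byte with 0x5c: 05⊕5c=59, a0⊕5c=fc, 00⊕5c=5c, 00⊕5c=5c, 00⊕5c=5c, 00⊕5c=5c.

59fc5c5c5c5c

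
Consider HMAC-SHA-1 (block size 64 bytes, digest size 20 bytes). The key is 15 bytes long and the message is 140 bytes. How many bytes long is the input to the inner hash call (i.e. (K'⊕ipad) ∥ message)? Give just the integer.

204

Key is 15 ≤ 64 bytes, zero-padded: |K'| = 64.
Inner input = (K'⊕ipad) ∥ m → 64 + 140 = 204 bytes.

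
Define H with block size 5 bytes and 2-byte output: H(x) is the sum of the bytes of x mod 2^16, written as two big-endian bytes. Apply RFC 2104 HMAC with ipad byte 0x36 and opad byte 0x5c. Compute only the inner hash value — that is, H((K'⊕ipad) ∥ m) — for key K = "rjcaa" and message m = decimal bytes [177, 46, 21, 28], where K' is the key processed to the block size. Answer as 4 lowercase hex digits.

Key "rjcaa" = 72 6a 63 61 61 is exactly B = 5 bytes: K' = 72 6a 63 61 61.
K' ⊕ ipad = 44 5c 55 57 57.
Inner input = 44 5c 55 57 57 ∥ b1 2e 15 1c.
Inner hash: sum = 68+92+85+87+87+177+46+21+28 = 691 → 02 b3.

02b3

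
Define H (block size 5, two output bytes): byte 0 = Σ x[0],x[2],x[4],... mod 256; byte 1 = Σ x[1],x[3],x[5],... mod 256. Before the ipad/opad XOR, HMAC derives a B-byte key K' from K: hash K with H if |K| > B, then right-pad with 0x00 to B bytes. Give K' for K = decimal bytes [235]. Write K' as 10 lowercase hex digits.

Key decimal bytes [235] = eb is 1 byte ≤ B = 5; zero-pad to 5 bytes: K' = eb 00 00 00 00.

eb00000000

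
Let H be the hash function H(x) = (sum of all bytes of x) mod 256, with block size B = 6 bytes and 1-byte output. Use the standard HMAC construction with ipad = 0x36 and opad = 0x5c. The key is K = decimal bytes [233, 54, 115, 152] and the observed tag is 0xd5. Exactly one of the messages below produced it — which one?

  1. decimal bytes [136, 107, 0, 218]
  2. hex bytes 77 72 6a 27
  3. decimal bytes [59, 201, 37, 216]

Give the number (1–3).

Key decimal bytes [233, 54, 115, 152] = e9 36 73 98 is 4 bytes ≤ B = 6; zero-pad to 6 bytes: K' = e9 36 73 98 00 00.
K' ⊕ ipad = df 00 45 ae 36 36; K' ⊕ opad = b5 6a 2f c4 5c 5c.
m1: inner = H(df 00 45 ae 36 36 88 6b 00 da) = 0b; tag = H(b5 6a 2f c4 5c 5c 0b) = d5 ← matches
m2: inner = H(df 00 45 ae 36 36 77 72 6a 27) = b8; tag = H(b5 6a 2f c4 5c 5c b8) = 82
m3: inner = H(df 00 45 ae 36 36 3b c9 25 d8) = 3f; tag = H(b5 6a 2f c4 5c 5c 3f) = 09

1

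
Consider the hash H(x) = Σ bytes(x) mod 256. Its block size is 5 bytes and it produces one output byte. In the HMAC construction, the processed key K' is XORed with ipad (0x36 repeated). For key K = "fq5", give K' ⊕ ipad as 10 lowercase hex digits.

5047033636

Key "fq5" = 66 71 35 is 3 bytes ≤ B = 5; zero-pad to 5 bytes: K' = 66 71 35 00 00.
XOR each byte with 0x36: 66⊕36=50, 71⊕36=47, 35⊕36=03, 00⊕36=36, 00⊕36=36.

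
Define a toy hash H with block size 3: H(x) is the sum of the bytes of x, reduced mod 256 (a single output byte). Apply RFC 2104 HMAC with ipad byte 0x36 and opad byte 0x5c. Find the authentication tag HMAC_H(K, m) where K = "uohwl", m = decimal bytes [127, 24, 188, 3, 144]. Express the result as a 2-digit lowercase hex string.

96

Key "uohwl" = 75 6f 68 77 6c is 5 bytes > B = 3, so hash it first: H(key) = 2f, then zero-pad to 3 bytes: K' = 2f 00 00.
K' ⊕ ipad = 19 36 36.  K' ⊕ opad = 73 5c 5c.
Inner input = (K'⊕ipad) ∥ m = 19 36 36 ∥ 7f 18 bc 03 90.
Inner hash: sum = 25+54+54+127+24+188+3+144 = 619; mod 256 = 107 → 6b.
Outer input = (K'⊕opad) ∥ inner = 73 5c 5c ∥ 6b.
Outer hash (tag): sum = 115+92+92+107 = 406; mod 256 = 150 → 96.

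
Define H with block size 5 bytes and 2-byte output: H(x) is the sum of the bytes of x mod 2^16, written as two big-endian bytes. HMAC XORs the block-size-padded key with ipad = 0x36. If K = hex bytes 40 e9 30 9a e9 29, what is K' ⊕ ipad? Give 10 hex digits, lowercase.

3533363636

Key hex bytes 40 e9 30 9a e9 29 is 6 bytes > B = 5, so hash it first: H(key) = 03 05, then zero-pad to 5 bytes: K' = 03 05 00 00 00.
XOR each byte with 0x36: 03⊕36=35, 05⊕36=33, 00⊕36=36, 00⊕36=36, 00⊕36=36.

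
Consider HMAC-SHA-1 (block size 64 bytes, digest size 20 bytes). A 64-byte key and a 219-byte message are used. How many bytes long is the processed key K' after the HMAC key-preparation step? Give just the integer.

64

Key is 64 ≤ 64 bytes, zero-padded: |K'| = 64.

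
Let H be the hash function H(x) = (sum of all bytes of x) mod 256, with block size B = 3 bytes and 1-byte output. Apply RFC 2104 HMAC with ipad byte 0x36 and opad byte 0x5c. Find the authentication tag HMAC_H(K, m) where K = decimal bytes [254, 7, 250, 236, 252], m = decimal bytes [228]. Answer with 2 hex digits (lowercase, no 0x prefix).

Key decimal bytes [254, 7, 250, 236, 252] = fe 07 fa ec fc is 5 bytes > B = 3, so hash it first: H(key) = e7, then zero-pad to 3 bytes: K' = e7 00 00.
K' ⊕ ipad = d1 36 36.  K' ⊕ opad = bb 5c 5c.
Inner input = (K'⊕ipad) ∥ m = d1 36 36 ∥ e4.
Inner hash: sum = 209+54+54+228 = 545; mod 256 = 33 → 21.
Outer input = (K'⊕opad) ∥ inner = bb 5c 5c ∥ 21.
Outer hash (tag): sum = 187+92+92+33 = 404; mod 256 = 148 → 94.

94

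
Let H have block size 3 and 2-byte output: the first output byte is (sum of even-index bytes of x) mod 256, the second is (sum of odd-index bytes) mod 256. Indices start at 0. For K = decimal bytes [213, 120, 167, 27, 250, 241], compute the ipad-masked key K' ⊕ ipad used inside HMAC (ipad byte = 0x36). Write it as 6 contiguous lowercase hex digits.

Key decimal bytes [213, 120, 167, 27, 250, 241] = d5 78 a7 1b fa f1 is 6 bytes > B = 3, so hash it first: H(key) = 76 84, then zero-pad to 3 bytes: K' = 76 84 00.
XOR each byte with 0x36: 76⊕36=40, 84⊕36=b2, 00⊕36=36.

40b236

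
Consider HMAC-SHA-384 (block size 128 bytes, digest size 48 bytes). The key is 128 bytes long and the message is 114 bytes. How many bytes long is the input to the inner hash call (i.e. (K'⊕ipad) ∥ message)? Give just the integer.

Key is 128 ≤ 128 bytes, zero-padded: |K'| = 128.
Inner input = (K'⊕ipad) ∥ m → 128 + 114 = 242 bytes.

242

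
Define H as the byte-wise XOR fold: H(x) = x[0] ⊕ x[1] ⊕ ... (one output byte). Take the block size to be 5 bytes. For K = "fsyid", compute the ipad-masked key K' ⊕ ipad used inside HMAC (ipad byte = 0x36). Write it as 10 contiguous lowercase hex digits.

50454f5f52

Key "fsyid" = 66 73 79 69 64 is exactly B = 5 bytes: K' = 66 73 79 69 64.
XOR each byte with 0x36: 66⊕36=50, 73⊕36=45, 79⊕36=4f, 69⊕36=5f, 64⊕36=52.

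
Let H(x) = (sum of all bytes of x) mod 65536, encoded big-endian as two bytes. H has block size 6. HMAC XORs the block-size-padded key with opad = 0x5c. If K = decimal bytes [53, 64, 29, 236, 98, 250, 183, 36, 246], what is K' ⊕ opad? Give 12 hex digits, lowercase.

58f75c5c5c5c

Key decimal bytes [53, 64, 29, 236, 98, 250, 183, 36, 246] = 35 40 1d ec 62 fa b7 24 f6 is 9 bytes > B = 6, so hash it first: H(key) = 04 ab, then zero-pad to 6 bytes: K' = 04 ab 00 00 00 00.
XOR each byte with 0x5c: 04⊕5c=58, ab⊕5c=f7, 00⊕5c=5c, 00⊕5c=5c, 00⊕5c=5c, 00⊕5c=5c.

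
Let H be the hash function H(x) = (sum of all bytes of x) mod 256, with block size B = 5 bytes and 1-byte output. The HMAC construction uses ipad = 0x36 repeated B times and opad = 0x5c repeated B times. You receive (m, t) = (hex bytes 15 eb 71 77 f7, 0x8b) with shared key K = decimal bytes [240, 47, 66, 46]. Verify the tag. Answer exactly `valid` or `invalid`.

valid

Key decimal bytes [240, 47, 66, 46] = f0 2f 42 2e is 4 bytes ≤ B = 5; zero-pad to 5 bytes: K' = f0 2f 42 2e 00.
K' ⊕ ipad = c6 19 74 18 36; K' ⊕ opad = ac 73 1e 72 5c.
Inner hash: sum = 198+25+116+24+54+21+235+113+119+247 = 1152; mod 256 = 128 → 80.
Outer hash (recomputed tag): sum = 172+115+30+114+92+128 = 651; mod 256 = 139 → 8b.
Recomputed tag = 8b; claimed = 8b → match.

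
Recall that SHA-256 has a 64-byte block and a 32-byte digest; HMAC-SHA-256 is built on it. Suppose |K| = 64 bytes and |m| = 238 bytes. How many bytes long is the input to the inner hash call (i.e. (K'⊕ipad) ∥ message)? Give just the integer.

302

Key is 64 ≤ 64 bytes, zero-padded: |K'| = 64.
Inner input = (K'⊕ipad) ∥ m → 64 + 238 = 302 bytes.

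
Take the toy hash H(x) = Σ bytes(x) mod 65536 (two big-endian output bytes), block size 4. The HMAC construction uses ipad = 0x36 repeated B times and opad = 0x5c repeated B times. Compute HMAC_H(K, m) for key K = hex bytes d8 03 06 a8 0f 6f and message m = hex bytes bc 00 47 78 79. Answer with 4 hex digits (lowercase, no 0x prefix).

0238

Key hex bytes d8 03 06 a8 0f 6f is 6 bytes > B = 4, so hash it first: H(key) = 02 07, then zero-pad to 4 bytes: K' = 02 07 00 00.
K' ⊕ ipad = 34 31 36 36.  K' ⊕ opad = 5e 5b 5c 5c.
Inner input = (K'⊕ipad) ∥ m = 34 31 36 36 ∥ bc 00 47 78 79.
Inner hash: sum = 52+49+54+54+188+0+71+120+121 = 709 → 02 c5.
Outer input = (K'⊕opad) ∥ inner = 5e 5b 5c 5c ∥ 02 c5.
Outer hash (tag): sum = 94+91+92+92+2+197 = 568 → 02 38.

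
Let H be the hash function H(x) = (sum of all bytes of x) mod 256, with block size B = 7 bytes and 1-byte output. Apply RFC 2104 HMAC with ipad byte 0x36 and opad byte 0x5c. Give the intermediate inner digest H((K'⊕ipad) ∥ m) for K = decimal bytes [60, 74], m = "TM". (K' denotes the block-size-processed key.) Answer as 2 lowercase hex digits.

Key decimal bytes [60, 74] = 3c 4a is 2 bytes ≤ B = 7; zero-pad to 7 bytes: K' = 3c 4a 00 00 00 00 00.
K' ⊕ ipad = 0a 7c 36 36 36 36 36.
Inner input = 0a 7c 36 36 36 36 36 ∥ 54 4d.
Inner hash: sum = 10+124+54+54+54+54+54+84+77 = 565; mod 256 = 53 → 35.

35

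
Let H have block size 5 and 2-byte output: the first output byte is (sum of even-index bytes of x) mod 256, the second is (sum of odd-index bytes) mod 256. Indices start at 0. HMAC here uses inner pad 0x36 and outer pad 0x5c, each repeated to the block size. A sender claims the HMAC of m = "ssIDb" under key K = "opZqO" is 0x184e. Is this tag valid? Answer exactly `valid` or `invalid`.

Key "opZqO" = 6f 70 5a 71 4f is exactly B = 5 bytes: K' = 6f 70 5a 71 4f.
K' ⊕ ipad = 59 46 6c 47 79; K' ⊕ opad = 33 2c 06 2d 13.
Inner hash: even-index sum = 501 mod 256 = 245; odd-index sum = 427 mod 256 = 171 → f5 ab.
Outer hash (recomputed tag): even-index sum = 247 mod 256 = 247; odd-index sum = 334 mod 256 = 78 → f7 4e.
Recomputed tag = f74e; claimed = 184e → mismatch.

invalid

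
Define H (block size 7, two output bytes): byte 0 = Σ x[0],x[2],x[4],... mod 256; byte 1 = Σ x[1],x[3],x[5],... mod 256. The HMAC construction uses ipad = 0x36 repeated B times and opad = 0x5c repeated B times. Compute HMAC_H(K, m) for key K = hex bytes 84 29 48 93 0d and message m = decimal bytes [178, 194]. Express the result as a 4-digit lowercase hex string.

4503

Key hex bytes 84 29 48 93 0d is 5 bytes ≤ B = 7; zero-pad to 7 bytes: K' = 84 29 48 93 0d 00 00.
K' ⊕ ipad = b2 1f 7e a5 3b 36 36.  K' ⊕ opad = d8 75 14 cf 51 5c 5c.
Inner input = (K'⊕ipad) ∥ m = b2 1f 7e a5 3b 36 36 ∥ b2 c2.
Inner hash: even-index sum = 611 mod 256 = 99; odd-index sum = 428 mod 256 = 172 → 63 ac.
Outer input = (K'⊕opad) ∥ inner = d8 75 14 cf 51 5c 5c ∥ 63 ac.
Outer hash (tag): even-index sum = 581 mod 256 = 69; odd-index sum = 515 mod 256 = 3 → 45 03.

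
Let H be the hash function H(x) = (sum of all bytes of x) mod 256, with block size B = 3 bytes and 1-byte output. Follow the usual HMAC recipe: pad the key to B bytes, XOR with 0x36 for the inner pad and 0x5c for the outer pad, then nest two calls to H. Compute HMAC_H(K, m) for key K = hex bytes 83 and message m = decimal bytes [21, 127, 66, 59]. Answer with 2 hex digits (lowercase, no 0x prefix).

Key hex bytes 83 is 1 byte ≤ B = 3; zero-pad to 3 bytes: K' = 83 00 00.
K' ⊕ ipad = b5 36 36.  K' ⊕ opad = df 5c 5c.
Inner input = (K'⊕ipad) ∥ m = b5 36 36 ∥ 15 7f 42 3b.
Inner hash: sum = 181+54+54+21+127+66+59 = 562; mod 256 = 50 → 32.
Outer input = (K'⊕opad) ∥ inner = df 5c 5c ∥ 32.
Outer hash (tag): sum = 223+92+92+50 = 457; mod 256 = 201 → c9.

c9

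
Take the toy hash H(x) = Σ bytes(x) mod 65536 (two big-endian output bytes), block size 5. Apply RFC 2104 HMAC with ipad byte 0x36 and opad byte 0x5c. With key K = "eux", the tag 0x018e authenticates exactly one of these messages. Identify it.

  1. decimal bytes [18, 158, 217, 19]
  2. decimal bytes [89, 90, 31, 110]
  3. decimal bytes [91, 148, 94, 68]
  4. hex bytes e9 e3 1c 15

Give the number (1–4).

4

Key "eux" = 65 75 78 is 3 bytes ≤ B = 5; zero-pad to 5 bytes: K' = 65 75 78 00 00.
K' ⊕ ipad = 53 43 4e 36 36; K' ⊕ opad = 39 29 24 5c 5c.
m1: inner = H(53 43 4e 36 36 12 9e d9 13) = 02 ec; tag = H(39 29 24 5c 5c 02 ec) = 022c
m2: inner = H(53 43 4e 36 36 59 5a 1f 6e) = 02 90; tag = H(39 29 24 5c 5c 02 90) = 01d0
m3: inner = H(53 43 4e 36 36 5b 94 5e 44) = 02 e1; tag = H(39 29 24 5c 5c 02 e1) = 0221
m4: inner = H(53 43 4e 36 36 e9 e3 1c 15) = 03 4d; tag = H(39 29 24 5c 5c 03 4d) = 018e ← matches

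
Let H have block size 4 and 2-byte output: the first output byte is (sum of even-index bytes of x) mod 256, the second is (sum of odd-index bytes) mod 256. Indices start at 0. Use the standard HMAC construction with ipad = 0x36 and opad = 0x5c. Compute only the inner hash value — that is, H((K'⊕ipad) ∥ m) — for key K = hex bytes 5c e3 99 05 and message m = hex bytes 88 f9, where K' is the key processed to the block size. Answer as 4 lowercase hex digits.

Key hex bytes 5c e3 99 05 is exactly B = 4 bytes: K' = 5c e3 99 05.
K' ⊕ ipad = 6a d5 af 33.
Inner input = 6a d5 af 33 ∥ 88 f9.
Inner hash: even-index sum = 417 mod 256 = 161; odd-index sum = 513 mod 256 = 1 → a1 01.

a101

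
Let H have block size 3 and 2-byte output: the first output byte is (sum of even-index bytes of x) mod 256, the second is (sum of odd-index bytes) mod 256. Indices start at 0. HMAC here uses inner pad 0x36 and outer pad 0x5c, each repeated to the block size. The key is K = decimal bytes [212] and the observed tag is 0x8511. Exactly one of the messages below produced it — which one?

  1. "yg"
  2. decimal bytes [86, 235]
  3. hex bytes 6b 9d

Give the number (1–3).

3

Key decimal bytes [212] = d4 is 1 byte ≤ B = 3; zero-pad to 3 bytes: K' = d4 00 00.
K' ⊕ ipad = e2 36 36; K' ⊕ opad = 88 5c 5c.
m1: inner = H(e2 36 36 79 67) = 7f af; tag = H(88 5c 5c 7f af) = 93db
m2: inner = H(e2 36 36 56 eb) = 03 8c; tag = H(88 5c 5c 03 8c) = 705f
m3: inner = H(e2 36 36 6b 9d) = b5 a1; tag = H(88 5c 5c b5 a1) = 8511 ← matches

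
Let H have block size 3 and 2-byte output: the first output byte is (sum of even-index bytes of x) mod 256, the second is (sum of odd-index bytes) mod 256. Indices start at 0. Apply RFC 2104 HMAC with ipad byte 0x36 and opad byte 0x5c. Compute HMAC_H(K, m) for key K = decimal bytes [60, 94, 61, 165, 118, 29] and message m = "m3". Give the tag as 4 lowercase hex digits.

Key decimal bytes [60, 94, 61, 165, 118, 29] = 3c 5e 3d a5 76 1d is 6 bytes > B = 3, so hash it first: H(key) = ef 20, then zero-pad to 3 bytes: K' = ef 20 00.
K' ⊕ ipad = d9 16 36.  K' ⊕ opad = b3 7c 5c.
Inner input = (K'⊕ipad) ∥ m = d9 16 36 ∥ 6d 33.
Inner hash: even-index sum = 322 mod 256 = 66; odd-index sum = 131 mod 256 = 131 → 42 83.
Outer input = (K'⊕opad) ∥ inner = b3 7c 5c ∥ 42 83.
Outer hash (tag): even-index sum = 402 mod 256 = 146; odd-index sum = 190 mod 256 = 190 → 92 be.

92be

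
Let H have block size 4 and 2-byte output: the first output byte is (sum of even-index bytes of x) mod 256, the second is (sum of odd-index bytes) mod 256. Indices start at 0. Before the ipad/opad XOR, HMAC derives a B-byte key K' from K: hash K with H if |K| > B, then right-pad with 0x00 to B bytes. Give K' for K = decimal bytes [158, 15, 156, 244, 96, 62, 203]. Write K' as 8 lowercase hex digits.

|K| = 7 > B = 4, so first hash the key.
H(K): even-index sum = 613 mod 256 = 101; odd-index sum = 321 mod 256 = 65 → 65 41.
Zero-pad H(K) = 65 41 to 4 bytes: K' = 65 41 00 00.

65410000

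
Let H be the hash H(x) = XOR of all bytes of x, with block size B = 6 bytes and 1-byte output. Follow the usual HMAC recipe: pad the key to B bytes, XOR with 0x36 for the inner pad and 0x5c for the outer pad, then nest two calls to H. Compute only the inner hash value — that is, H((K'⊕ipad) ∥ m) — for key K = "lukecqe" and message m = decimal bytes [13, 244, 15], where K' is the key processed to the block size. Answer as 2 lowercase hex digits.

Key "lukecqe" = 6c 75 6b 65 63 71 65 is 7 bytes > B = 6, so hash it first: H(key) = 60, then zero-pad to 6 bytes: K' = 60 00 00 00 00 00.
K' ⊕ ipad = 56 36 36 36 36 36.
Inner input = 56 36 36 36 36 36 ∥ 0d f4 0f.
Inner hash: XOR 56⊕36⊕36⊕36⊕36⊕36⊕0d⊕f4⊕0f = 96.

96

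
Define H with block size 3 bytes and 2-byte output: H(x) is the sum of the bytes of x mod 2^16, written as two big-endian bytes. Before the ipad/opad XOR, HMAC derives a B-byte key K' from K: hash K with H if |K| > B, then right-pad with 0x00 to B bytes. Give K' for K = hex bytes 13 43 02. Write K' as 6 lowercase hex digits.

134302

Key hex bytes 13 43 02 is exactly B = 3 bytes: K' = 13 43 02.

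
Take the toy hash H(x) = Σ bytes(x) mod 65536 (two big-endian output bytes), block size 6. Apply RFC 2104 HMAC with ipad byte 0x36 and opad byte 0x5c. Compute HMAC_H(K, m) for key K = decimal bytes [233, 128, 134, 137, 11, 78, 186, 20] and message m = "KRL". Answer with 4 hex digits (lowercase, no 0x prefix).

Key decimal bytes [233, 128, 134, 137, 11, 78, 186, 20] = e9 80 86 89 0b 4e ba 14 is 8 bytes > B = 6, so hash it first: H(key) = 03 9f, then zero-pad to 6 bytes: K' = 03 9f 00 00 00 00.
K' ⊕ ipad = 35 a9 36 36 36 36.  K' ⊕ opad = 5f c3 5c 5c 5c 5c.
Inner input = (K'⊕ipad) ∥ m = 35 a9 36 36 36 36 ∥ 4b 52 4c.
Inner hash: sum = 53+169+54+54+54+54+75+82+76 = 671 → 02 9f.
Outer input = (K'⊕opad) ∥ inner = 5f c3 5c 5c 5c 5c ∥ 02 9f.
Outer hash (tag): sum = 95+195+92+92+92+92+2+159 = 819 → 03 33.

0333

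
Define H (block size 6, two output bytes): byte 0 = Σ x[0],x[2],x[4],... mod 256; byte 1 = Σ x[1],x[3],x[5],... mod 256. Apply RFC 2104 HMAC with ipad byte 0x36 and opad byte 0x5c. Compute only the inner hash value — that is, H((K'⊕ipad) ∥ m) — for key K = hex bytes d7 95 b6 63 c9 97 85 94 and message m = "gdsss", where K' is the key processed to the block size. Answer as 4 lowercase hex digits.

a658

Key hex bytes d7 95 b6 63 c9 97 85 94 is 8 bytes > B = 6, so hash it first: H(key) = db 23, then zero-pad to 6 bytes: K' = db 23 00 00 00 00.
K' ⊕ ipad = ed 15 36 36 36 36.
Inner input = ed 15 36 36 36 36 ∥ 67 64 73 73 73.
Inner hash: even-index sum = 678 mod 256 = 166; odd-index sum = 344 mod 256 = 88 → a6 58.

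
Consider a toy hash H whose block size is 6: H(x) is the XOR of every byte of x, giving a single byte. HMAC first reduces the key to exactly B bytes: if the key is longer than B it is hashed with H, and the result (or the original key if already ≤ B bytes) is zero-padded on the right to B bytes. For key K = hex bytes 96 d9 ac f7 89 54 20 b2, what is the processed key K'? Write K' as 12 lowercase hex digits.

|K| = 8 > B = 6, so first hash the key.
H(K): XOR 96⊕d9⊕ac⊕f7⊕89⊕54⊕20⊕b2 = 5b.
Zero-pad H(K) = 5b to 6 bytes: K' = 5b 00 00 00 00 00.

5b0000000000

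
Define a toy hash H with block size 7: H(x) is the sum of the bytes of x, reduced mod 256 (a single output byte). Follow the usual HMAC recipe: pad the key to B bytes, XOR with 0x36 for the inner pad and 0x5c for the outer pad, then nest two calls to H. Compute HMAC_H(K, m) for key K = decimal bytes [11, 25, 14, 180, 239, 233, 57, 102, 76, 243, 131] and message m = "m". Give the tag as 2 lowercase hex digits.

45

Key decimal bytes [11, 25, 14, 180, 239, 233, 57, 102, 76, 243, 131] = 0b 19 0e b4 ef e9 39 66 4c f3 83 is 11 bytes > B = 7, so hash it first: H(key) = 1f, then zero-pad to 7 bytes: K' = 1f 00 00 00 00 00 00.
K' ⊕ ipad = 29 36 36 36 36 36 36.  K' ⊕ opad = 43 5c 5c 5c 5c 5c 5c.
Inner input = (K'⊕ipad) ∥ m = 29 36 36 36 36 36 36 ∥ 6d.
Inner hash: sum = 41+54+54+54+54+54+54+109 = 474; mod 256 = 218 → da.
Outer input = (K'⊕opad) ∥ inner = 43 5c 5c 5c 5c 5c 5c ∥ da.
Outer hash (tag): sum = 67+92+92+92+92+92+92+218 = 837; mod 256 = 69 → 45.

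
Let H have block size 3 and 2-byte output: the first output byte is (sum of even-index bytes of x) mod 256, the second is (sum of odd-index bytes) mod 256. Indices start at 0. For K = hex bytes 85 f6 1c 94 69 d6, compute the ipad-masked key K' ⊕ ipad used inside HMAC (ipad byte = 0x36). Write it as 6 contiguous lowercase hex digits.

Key hex bytes 85 f6 1c 94 69 d6 is 6 bytes > B = 3, so hash it first: H(key) = 0a 60, then zero-pad to 3 bytes: K' = 0a 60 00.
XOR each byte with 0x36: 0a⊕36=3c, 60⊕36=56, 00⊕36=36.

3c5636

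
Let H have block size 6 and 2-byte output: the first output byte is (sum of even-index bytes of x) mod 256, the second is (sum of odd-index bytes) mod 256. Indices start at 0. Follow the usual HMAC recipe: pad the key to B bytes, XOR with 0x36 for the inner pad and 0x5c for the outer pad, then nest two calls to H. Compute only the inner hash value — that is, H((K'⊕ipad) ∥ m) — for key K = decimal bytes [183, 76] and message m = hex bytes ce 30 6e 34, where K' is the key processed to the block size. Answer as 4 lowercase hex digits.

294a

Key decimal bytes [183, 76] = b7 4c is 2 bytes ≤ B = 6; zero-pad to 6 bytes: K' = b7 4c 00 00 00 00.
K' ⊕ ipad = 81 7a 36 36 36 36.
Inner input = 81 7a 36 36 36 36 ∥ ce 30 6e 34.
Inner hash: even-index sum = 553 mod 256 = 41; odd-index sum = 330 mod 256 = 74 → 29 4a.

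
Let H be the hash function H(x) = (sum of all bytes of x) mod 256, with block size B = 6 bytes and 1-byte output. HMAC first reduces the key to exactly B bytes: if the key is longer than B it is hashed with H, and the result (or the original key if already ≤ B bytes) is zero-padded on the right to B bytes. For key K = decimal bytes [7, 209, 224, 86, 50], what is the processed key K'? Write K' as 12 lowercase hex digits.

07d1e0563200

Key decimal bytes [7, 209, 224, 86, 50] = 07 d1 e0 56 32 is 5 bytes ≤ B = 6; zero-pad to 6 bytes: K' = 07 d1 e0 56 32 00.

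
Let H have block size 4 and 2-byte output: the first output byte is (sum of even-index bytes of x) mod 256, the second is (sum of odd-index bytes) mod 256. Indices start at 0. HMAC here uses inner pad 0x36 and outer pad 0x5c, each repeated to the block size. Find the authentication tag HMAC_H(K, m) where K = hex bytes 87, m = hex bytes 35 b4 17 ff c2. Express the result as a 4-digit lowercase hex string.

Key hex bytes 87 is 1 byte ≤ B = 4; zero-pad to 4 bytes: K' = 87 00 00 00.
K' ⊕ ipad = b1 36 36 36.  K' ⊕ opad = db 5c 5c 5c.
Inner input = (K'⊕ipad) ∥ m = b1 36 36 36 ∥ 35 b4 17 ff c2.
Inner hash: even-index sum = 501 mod 256 = 245; odd-index sum = 543 mod 256 = 31 → f5 1f.
Outer input = (K'⊕opad) ∥ inner = db 5c 5c 5c ∥ f5 1f.
Outer hash (tag): even-index sum = 556 mod 256 = 44; odd-index sum = 215 mod 256 = 215 → 2c d7.

2cd7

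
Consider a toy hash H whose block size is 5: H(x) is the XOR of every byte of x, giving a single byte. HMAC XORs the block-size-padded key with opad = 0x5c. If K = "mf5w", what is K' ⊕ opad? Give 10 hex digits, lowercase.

Key "mf5w" = 6d 66 35 77 is 4 bytes ≤ B = 5; zero-pad to 5 bytes: K' = 6d 66 35 77 00.
XOR each byte with 0x5c: 6d⊕5c=31, 66⊕5c=3a, 35⊕5c=69, 77⊕5c=2b, 00⊕5c=5c.

313a692b5c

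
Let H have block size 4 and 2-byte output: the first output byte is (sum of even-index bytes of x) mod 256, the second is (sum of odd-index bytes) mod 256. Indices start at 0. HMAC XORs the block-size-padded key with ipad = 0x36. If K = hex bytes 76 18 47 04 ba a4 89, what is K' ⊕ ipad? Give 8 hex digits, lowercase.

36f63636

Key hex bytes 76 18 47 04 ba a4 89 is 7 bytes > B = 4, so hash it first: H(key) = 00 c0, then zero-pad to 4 bytes: K' = 00 c0 00 00.
XOR each byte with 0x36: 00⊕36=36, c0⊕36=f6, 00⊕36=36, 00⊕36=36.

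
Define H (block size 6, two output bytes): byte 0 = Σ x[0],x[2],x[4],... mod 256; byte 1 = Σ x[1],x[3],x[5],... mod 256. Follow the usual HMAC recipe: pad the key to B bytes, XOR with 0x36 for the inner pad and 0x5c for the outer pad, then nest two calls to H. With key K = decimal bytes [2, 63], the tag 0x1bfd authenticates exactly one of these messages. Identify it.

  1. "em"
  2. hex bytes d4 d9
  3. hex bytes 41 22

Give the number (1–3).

Key decimal bytes [2, 63] = 02 3f is 2 bytes ≤ B = 6; zero-pad to 6 bytes: K' = 02 3f 00 00 00 00.
K' ⊕ ipad = 34 09 36 36 36 36; K' ⊕ opad = 5e 63 5c 5c 5c 5c.
m1: inner = H(34 09 36 36 36 36 65 6d) = 05 e2; tag = H(5e 63 5c 5c 5c 5c 05 e2) = 1bfd ← matches
m2: inner = H(34 09 36 36 36 36 d4 d9) = 74 4e; tag = H(5e 63 5c 5c 5c 5c 74 4e) = 8a69
m3: inner = H(34 09 36 36 36 36 41 22) = e1 97; tag = H(5e 63 5c 5c 5c 5c e1 97) = f7b2

1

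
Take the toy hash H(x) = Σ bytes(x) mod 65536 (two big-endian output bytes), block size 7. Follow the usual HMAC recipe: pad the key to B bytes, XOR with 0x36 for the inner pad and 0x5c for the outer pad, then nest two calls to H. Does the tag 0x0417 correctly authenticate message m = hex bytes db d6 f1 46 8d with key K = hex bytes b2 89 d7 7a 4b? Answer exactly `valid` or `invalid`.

valid

Key hex bytes b2 89 d7 7a 4b is 5 bytes ≤ B = 7; zero-pad to 7 bytes: K' = b2 89 d7 7a 4b 00 00.
K' ⊕ ipad = 84 bf e1 4c 7d 36 36; K' ⊕ opad = ee d5 8b 26 17 5c 5c.
Inner hash: sum = 132+191+225+76+125+54+54+219+214+241+70+141 = 1742 → 06 ce.
Outer hash (recomputed tag): sum = 238+213+139+38+23+92+92+6+206 = 1047 → 04 17.
Recomputed tag = 0417; claimed = 0417 → match.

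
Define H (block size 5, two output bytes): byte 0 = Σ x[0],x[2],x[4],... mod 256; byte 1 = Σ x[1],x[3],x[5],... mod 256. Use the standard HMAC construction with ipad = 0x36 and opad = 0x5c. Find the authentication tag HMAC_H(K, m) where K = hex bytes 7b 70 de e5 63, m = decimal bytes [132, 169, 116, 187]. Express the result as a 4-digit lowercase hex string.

f9d3

Key hex bytes 7b 70 de e5 63 is exactly B = 5 bytes: K' = 7b 70 de e5 63.
K' ⊕ ipad = 4d 46 e8 d3 55.  K' ⊕ opad = 27 2c 82 b9 3f.
Inner input = (K'⊕ipad) ∥ m = 4d 46 e8 d3 55 ∥ 84 a9 74 bb.
Inner hash: even-index sum = 750 mod 256 = 238; odd-index sum = 529 mod 256 = 17 → ee 11.
Outer input = (K'⊕opad) ∥ inner = 27 2c 82 b9 3f ∥ ee 11.
Outer hash (tag): even-index sum = 249 mod 256 = 249; odd-index sum = 467 mod 256 = 211 → f9 d3.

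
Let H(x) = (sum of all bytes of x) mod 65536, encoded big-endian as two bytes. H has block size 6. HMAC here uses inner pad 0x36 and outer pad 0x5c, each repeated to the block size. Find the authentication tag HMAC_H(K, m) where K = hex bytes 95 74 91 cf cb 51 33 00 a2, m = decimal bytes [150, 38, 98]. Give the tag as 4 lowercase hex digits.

Key hex bytes 95 74 91 cf cb 51 33 00 a2 is 9 bytes > B = 6, so hash it first: H(key) = 04 5a, then zero-pad to 6 bytes: K' = 04 5a 00 00 00 00.
K' ⊕ ipad = 32 6c 36 36 36 36.  K' ⊕ opad = 58 06 5c 5c 5c 5c.
Inner input = (K'⊕ipad) ∥ m = 32 6c 36 36 36 36 ∥ 96 26 62.
Inner hash: sum = 50+108+54+54+54+54+150+38+98 = 660 → 02 94.
Outer input = (K'⊕opad) ∥ inner = 58 06 5c 5c 5c 5c ∥ 02 94.
Outer hash (tag): sum = 88+6+92+92+92+92+2+148 = 612 → 02 64.

0264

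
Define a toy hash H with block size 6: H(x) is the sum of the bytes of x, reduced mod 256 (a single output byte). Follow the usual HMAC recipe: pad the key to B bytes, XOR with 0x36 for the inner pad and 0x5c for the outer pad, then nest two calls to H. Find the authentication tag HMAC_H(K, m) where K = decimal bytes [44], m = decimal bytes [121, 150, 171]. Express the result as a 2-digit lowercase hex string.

1e

Key decimal bytes [44] = 2c is 1 byte ≤ B = 6; zero-pad to 6 bytes: K' = 2c 00 00 00 00 00.
K' ⊕ ipad = 1a 36 36 36 36 36.  K' ⊕ opad = 70 5c 5c 5c 5c 5c.
Inner input = (K'⊕ipad) ∥ m = 1a 36 36 36 36 36 ∥ 79 96 ab.
Inner hash: sum = 26+54+54+54+54+54+121+150+171 = 738; mod 256 = 226 → e2.
Outer input = (K'⊕opad) ∥ inner = 70 5c 5c 5c 5c 5c ∥ e2.
Outer hash (tag): sum = 112+92+92+92+92+92+226 = 798; mod 256 = 30 → 1e.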